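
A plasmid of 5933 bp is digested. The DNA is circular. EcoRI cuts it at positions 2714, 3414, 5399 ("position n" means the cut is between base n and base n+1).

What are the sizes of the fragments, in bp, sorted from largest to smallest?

3248, 1985, 700 bp

Circular molecule, 3 cuts → 3 fragments:
  3414 − 2714 = 700 bp
  5399 − 3414 = 1985 bp
  wrap: 5933 − 5399 + 2714 = 3248 bp
Sorted largest to smallest: 3248, 1985, 700 bp.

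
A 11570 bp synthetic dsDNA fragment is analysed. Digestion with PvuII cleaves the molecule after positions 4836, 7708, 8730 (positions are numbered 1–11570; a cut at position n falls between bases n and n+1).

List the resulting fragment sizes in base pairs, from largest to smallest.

Linear molecule, 3 cuts → 4 fragments:
  4836 − 0 = 4836 bp
  7708 − 4836 = 2872 bp
  8730 − 7708 = 1022 bp
  11570 − 8730 = 2840 bp
Sorted largest to smallest: 4836, 2872, 2840, 1022 bp.

4836, 2872, 2840, 1022 bp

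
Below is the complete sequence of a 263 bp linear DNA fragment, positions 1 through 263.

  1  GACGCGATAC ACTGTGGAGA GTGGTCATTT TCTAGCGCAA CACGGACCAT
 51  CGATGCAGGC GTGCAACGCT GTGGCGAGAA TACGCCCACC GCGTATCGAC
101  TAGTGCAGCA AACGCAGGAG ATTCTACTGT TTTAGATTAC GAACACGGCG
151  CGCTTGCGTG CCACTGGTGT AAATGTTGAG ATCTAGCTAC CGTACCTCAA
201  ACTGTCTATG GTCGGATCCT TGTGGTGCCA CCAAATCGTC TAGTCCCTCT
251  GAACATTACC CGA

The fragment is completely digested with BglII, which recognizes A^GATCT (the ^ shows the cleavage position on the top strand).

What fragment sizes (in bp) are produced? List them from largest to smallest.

179, 84 bp

The BglII site (AGATCT) starts at position 179.
BglII cuts after the first base of each site, so after position 179.
Linear molecule, 1 cut → 2 fragments:
  1–179 → 179 bp
  180–263 → 84 bp
Sorted largest to smallest: 179, 84 bp.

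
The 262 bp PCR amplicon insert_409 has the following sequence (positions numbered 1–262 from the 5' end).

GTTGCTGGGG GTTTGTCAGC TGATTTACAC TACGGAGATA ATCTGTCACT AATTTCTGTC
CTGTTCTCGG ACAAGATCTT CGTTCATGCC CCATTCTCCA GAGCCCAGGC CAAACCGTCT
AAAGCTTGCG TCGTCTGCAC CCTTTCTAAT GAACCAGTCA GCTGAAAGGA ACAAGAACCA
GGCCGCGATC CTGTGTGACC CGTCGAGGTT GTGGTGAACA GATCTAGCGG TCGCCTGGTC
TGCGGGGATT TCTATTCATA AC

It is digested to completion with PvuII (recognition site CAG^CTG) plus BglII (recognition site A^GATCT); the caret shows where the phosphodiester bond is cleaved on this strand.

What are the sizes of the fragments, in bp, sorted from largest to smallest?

PvuII sites (CAGCTG) start at positions 17, 159.
PvuII cuts after base 3 of each site, so after positions 19, 161.
BglII sites (AGATCT) start at positions 74, 220.
BglII cuts after the first base of each site, so after positions 74, 220.
Combined cut positions: 19, 74, 161, 220.
Linear molecule, 4 cuts → 5 fragments:
  1–19 → 19 bp
  20–74 → 55 bp
  75–161 → 87 bp
  162–220 → 59 bp
  221–262 → 42 bp
Sorted largest to smallest: 87, 59, 55, 42, 19 bp.

87, 59, 55, 42, 19 bp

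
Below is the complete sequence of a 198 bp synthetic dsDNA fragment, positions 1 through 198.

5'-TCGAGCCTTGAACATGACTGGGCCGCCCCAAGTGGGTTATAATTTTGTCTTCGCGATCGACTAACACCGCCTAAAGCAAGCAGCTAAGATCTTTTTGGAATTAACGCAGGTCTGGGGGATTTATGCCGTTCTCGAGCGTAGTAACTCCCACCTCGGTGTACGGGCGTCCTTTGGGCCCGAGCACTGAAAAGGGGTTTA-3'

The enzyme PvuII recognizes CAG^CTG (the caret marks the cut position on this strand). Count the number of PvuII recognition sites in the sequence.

0

No occurrence of CAGCTG is present in the sequence.
PvuII does not cut: 0 sites.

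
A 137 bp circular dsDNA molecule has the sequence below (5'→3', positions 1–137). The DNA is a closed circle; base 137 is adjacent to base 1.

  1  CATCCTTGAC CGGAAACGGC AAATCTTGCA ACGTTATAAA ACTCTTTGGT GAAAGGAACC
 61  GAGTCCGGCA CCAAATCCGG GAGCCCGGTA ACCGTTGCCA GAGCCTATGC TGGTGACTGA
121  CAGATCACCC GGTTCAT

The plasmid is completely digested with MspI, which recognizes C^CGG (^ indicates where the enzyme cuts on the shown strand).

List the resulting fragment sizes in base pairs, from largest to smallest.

55, 44, 18, 12, 8 bp

MspI sites (CCGG) start at positions 10, 65, 77, 85, 129.
MspI cuts after the first base of each site, so after positions 10, 65, 77, 85, 129.
Circular molecule, 5 cuts → 5 fragments:
  11–65 → 55 bp
  66–77 → 12 bp
  78–85 → 8 bp
  86–129 → 44 bp
  130–137 then 1–10 → 8 + 10 = 18 bp
Sorted largest to smallest: 55, 44, 18, 12, 8 bp.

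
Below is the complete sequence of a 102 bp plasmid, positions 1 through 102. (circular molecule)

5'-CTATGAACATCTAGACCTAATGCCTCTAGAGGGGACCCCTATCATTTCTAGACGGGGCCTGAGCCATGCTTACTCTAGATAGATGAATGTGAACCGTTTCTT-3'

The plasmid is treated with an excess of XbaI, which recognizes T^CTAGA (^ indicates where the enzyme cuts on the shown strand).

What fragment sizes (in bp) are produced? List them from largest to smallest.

38, 27, 22, 15 bp

XbaI sites (TCTAGA) start at positions 10, 25, 47, 74.
XbaI cuts after the first base of each site, so after positions 10, 25, 47, 74.
Circular molecule, 4 cuts → 4 fragments:
  11–25 → 15 bp
  26–47 → 22 bp
  48–74 → 27 bp
  75–102 then 1–10 → 28 + 10 = 38 bp
Sorted largest to smallest: 38, 27, 22, 15 bp.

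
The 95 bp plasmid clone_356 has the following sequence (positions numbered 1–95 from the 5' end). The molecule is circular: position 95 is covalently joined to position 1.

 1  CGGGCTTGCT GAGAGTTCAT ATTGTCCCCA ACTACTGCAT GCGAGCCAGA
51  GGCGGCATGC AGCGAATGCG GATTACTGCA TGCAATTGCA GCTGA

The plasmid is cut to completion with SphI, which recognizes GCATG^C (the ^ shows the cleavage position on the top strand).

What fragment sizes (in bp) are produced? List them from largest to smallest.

54, 23, 18 bp

SphI sites (GCATGC) start at positions 37, 55, 78.
SphI cuts after base 5 of each site (before the last base), so after positions 41, 59, 82.
Circular molecule, 3 cuts → 3 fragments:
  42–59 → 18 bp
  60–82 → 23 bp
  83–95 then 1–41 → 13 + 41 = 54 bp
Sorted largest to smallest: 54, 23, 18 bp.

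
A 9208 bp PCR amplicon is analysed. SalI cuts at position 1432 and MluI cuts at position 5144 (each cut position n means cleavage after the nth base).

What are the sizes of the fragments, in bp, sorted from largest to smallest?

4064, 3712, 1432 bp

Combined cut positions (sorted): 1432, 5144.
Linear molecule, 2 cuts → 3 fragments:
  1432 − 0 = 1432 bp
  5144 − 1432 = 3712 bp
  9208 − 5144 = 4064 bp
Sorted largest to smallest: 4064, 3712, 1432 bp.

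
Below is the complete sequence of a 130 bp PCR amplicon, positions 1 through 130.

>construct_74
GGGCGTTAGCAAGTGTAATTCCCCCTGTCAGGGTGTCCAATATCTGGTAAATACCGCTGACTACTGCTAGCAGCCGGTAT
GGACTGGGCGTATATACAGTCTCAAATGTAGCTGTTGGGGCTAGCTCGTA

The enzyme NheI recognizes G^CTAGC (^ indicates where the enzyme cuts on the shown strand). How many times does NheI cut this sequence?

2

GCTAGC occurs starting at positions 66, 120.
NheI cuts at 2 sites.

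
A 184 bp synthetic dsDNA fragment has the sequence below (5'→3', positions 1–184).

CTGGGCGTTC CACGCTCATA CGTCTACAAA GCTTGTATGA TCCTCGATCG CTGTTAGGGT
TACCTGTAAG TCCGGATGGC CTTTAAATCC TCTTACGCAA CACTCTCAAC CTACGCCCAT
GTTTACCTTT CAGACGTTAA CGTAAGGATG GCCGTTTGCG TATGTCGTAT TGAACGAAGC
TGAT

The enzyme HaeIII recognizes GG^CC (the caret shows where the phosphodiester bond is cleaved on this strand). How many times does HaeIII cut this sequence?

GGCC occurs starting at positions 78, 150.
HaeIII cuts at 2 sites.

2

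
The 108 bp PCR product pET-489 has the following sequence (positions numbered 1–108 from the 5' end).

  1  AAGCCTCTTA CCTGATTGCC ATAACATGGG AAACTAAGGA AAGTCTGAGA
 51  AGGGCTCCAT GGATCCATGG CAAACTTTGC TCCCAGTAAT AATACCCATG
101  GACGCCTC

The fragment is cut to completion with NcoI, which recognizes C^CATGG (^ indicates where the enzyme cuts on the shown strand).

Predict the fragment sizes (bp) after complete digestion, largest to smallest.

NcoI sites (CCATGG) start at positions 57, 65, 96.
NcoI cuts after the first base of each site, so after positions 57, 65, 96.
Linear molecule, 3 cuts → 4 fragments:
  1–57 → 57 bp
  58–65 → 8 bp
  66–96 → 31 bp
  97–108 → 12 bp
Sorted largest to smallest: 57, 31, 12, 8 bp.

57, 31, 12, 8 bp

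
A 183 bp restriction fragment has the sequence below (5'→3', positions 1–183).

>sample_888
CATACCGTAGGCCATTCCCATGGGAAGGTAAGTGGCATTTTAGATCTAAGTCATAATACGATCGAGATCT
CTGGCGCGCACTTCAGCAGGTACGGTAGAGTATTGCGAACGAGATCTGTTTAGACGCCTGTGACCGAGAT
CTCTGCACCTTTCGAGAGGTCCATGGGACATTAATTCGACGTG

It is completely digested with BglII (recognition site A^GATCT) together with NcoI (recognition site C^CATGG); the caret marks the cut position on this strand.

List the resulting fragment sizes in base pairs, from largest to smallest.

47, 25, 24, 24, 23, 22, 18 bp

BglII sites (AGATCT) start at positions 42, 65, 112, 137.
BglII cuts after the first base of each site, so after positions 42, 65, 112, 137.
NcoI sites (CCATGG) start at positions 18, 161.
NcoI cuts after the first base of each site, so after positions 18, 161.
Combined cut positions: 18, 42, 65, 112, 137, 161.
Linear molecule, 6 cuts → 7 fragments:
  1–18 → 18 bp
  19–42 → 24 bp
  43–65 → 23 bp
  66–112 → 47 bp
  113–137 → 25 bp
  138–161 → 24 bp
  162–183 → 22 bp
Sorted largest to smallest: 47, 25, 24, 24, 23, 22, 18 bp.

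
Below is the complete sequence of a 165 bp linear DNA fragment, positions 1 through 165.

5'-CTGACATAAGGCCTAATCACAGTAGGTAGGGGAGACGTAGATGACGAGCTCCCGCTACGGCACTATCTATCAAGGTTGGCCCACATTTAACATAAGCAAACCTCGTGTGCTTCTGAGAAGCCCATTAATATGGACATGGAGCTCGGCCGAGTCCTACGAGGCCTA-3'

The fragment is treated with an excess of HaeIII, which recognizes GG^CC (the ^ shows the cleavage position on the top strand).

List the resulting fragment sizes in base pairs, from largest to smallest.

HaeIII sites (GGCC) start at positions 10, 78, 145, 160.
HaeIII cuts after base 2 of each site, so after positions 11, 79, 146, 161.
Linear molecule, 4 cuts → 5 fragments:
  1–11 → 11 bp
  12–79 → 68 bp
  80–146 → 67 bp
  147–161 → 15 bp
  162–165 → 4 bp
Sorted largest to smallest: 68, 67, 15, 11, 4 bp.

68, 67, 15, 11, 4 bp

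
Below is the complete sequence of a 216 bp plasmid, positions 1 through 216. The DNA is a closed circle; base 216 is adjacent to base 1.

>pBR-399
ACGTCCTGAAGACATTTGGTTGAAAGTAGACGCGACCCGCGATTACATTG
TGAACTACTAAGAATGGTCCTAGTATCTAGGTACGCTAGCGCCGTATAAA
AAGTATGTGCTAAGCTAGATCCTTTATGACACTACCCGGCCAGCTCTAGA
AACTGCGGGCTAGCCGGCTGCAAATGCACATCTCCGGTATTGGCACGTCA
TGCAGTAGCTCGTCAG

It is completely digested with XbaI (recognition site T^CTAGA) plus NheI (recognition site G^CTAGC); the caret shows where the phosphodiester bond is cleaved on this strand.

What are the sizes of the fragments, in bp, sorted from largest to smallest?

142, 60, 14 bp

The XbaI site (TCTAGA) starts at position 145.
XbaI cuts after the first base of each site, so after position 145.
NheI sites (GCTAGC) start at positions 85, 159.
NheI cuts after the first base of each site, so after positions 85, 159.
Combined cut positions: 85, 145, 159.
Circular molecule, 3 cuts → 3 fragments:
  86–145 → 60 bp
  146–159 → 14 bp
  160–216 then 1–85 → 57 + 85 = 142 bp
Sorted largest to smallest: 142, 60, 14 bp.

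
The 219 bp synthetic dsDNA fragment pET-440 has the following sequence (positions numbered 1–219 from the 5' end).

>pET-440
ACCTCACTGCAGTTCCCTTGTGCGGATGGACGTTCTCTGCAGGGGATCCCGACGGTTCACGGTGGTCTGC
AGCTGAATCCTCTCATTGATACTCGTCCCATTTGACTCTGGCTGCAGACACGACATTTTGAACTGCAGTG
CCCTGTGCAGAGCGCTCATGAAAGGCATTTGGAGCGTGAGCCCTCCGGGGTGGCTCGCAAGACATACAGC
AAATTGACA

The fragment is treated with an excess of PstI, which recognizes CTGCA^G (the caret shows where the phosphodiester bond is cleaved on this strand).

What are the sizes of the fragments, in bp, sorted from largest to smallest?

82, 45, 30, 30, 21, 11 bp

PstI sites (CTGCAG) start at positions 7, 37, 67, 112, 133.
PstI cuts after base 5 of each site (before the last base), so after positions 11, 41, 71, 116, 137.
Linear molecule, 5 cuts → 6 fragments:
  1–11 → 11 bp
  12–41 → 30 bp
  42–71 → 30 bp
  72–116 → 45 bp
  117–137 → 21 bp
  138–219 → 82 bp
Sorted largest to smallest: 82, 45, 30, 30, 21, 11 bp.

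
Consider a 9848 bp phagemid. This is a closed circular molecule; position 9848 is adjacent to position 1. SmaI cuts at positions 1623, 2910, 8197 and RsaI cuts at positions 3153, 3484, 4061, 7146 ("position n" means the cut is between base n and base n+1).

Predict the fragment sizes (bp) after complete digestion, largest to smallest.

3274, 3085, 1287, 1051, 577, 331, 243 bp

Combined cut positions (sorted): 1623, 2910, 3153, 3484, 4061, 7146, 8197.
Circular molecule, 7 cuts → 7 fragments:
  2910 − 1623 = 1287 bp
  3153 − 2910 = 243 bp
  3484 − 3153 = 331 bp
  4061 − 3484 = 577 bp
  7146 − 4061 = 3085 bp
  8197 − 7146 = 1051 bp
  wrap: 9848 − 8197 + 1623 = 3274 bp
Sorted largest to smallest: 3274, 3085, 1287, 1051, 577, 331, 243 bp.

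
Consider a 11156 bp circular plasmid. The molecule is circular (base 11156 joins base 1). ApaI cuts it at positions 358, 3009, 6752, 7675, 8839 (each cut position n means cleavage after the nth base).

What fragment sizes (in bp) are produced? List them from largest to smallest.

Circular molecule, 5 cuts → 5 fragments:
  3009 − 358 = 2651 bp
  6752 − 3009 = 3743 bp
  7675 − 6752 = 923 bp
  8839 − 7675 = 1164 bp
  wrap: 11156 − 8839 + 358 = 2675 bp
Sorted largest to smallest: 3743, 2675, 2651, 1164, 923 bp.

3743, 2675, 2651, 1164, 923 bp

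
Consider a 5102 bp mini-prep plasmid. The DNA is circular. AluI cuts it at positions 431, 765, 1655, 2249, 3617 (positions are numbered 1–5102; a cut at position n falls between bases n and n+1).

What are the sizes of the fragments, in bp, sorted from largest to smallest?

1916, 1368, 890, 594, 334 bp

Circular molecule, 5 cuts → 5 fragments:
  765 − 431 = 334 bp
  1655 − 765 = 890 bp
  2249 − 1655 = 594 bp
  3617 − 2249 = 1368 bp
  wrap: 5102 − 3617 + 431 = 1916 bp
Sorted largest to smallest: 1916, 1368, 890, 594, 334 bp.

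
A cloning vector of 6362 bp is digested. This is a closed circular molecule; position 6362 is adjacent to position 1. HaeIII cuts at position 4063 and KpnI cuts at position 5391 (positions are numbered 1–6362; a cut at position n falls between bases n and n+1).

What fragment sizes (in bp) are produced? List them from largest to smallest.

Combined cut positions (sorted): 4063, 5391.
Circular molecule, 2 cuts → 2 fragments:
  5391 − 4063 = 1328 bp
  wrap: 6362 − 5391 + 4063 = 5034 bp
Sorted largest to smallest: 5034, 1328 bp.

5034, 1328 bp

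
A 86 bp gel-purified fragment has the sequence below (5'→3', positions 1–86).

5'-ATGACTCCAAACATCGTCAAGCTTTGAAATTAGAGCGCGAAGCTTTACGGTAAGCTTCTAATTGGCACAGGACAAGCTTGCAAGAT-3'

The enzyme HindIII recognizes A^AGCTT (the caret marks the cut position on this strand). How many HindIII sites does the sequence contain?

4

AAGCTT occurs starting at positions 19, 40, 52, 74.
HindIII cuts at 4 sites.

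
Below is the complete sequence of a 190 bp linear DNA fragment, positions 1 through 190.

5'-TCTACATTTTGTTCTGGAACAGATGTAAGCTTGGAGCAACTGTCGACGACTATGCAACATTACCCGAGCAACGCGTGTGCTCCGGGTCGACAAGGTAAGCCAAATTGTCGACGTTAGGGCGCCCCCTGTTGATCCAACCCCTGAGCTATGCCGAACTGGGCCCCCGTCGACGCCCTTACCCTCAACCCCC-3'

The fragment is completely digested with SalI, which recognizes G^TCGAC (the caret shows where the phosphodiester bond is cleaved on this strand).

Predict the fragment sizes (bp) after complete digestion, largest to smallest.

59, 44, 42, 24, 21 bp

SalI sites (GTCGAC) start at positions 42, 86, 107, 166.
SalI cuts after the first base of each site, so after positions 42, 86, 107, 166.
Linear molecule, 4 cuts → 5 fragments:
  1–42 → 42 bp
  43–86 → 44 bp
  87–107 → 21 bp
  108–166 → 59 bp
  167–190 → 24 bp
Sorted largest to smallest: 59, 44, 42, 24, 21 bp.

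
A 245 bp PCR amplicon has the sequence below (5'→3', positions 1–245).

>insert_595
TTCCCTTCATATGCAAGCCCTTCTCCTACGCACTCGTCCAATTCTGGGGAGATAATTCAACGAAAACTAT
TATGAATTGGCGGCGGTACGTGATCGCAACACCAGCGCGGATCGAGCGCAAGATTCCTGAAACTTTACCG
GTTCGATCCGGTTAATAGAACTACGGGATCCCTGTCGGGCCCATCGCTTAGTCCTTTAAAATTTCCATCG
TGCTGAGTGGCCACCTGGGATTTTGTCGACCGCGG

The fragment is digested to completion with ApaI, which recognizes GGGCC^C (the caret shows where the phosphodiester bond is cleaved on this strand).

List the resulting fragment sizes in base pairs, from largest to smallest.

181, 64 bp

The ApaI site (GGGCCC) starts at position 177.
ApaI cuts after base 5 of each site (before the last base), so after position 181.
Linear molecule, 1 cut → 2 fragments:
  1–181 → 181 bp
  182–245 → 64 bp
Sorted largest to smallest: 181, 64 bp.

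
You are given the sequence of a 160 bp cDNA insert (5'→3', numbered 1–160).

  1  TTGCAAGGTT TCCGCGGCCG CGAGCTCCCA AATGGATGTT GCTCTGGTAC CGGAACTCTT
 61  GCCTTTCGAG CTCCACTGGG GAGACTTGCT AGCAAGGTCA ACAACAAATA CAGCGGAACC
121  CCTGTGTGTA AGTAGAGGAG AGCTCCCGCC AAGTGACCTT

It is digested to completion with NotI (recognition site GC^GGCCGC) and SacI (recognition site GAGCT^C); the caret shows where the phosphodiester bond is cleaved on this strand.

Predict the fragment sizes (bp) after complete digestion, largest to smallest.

72, 46, 16, 15, 11 bp

The NotI site (GCGGCCGC) starts at position 14.
NotI cuts after base 2 of each site, so after position 15.
SacI sites (GAGCTC) start at positions 22, 68, 140.
SacI cuts after base 5 of each site (before the last base), so after positions 26, 72, 144.
Combined cut positions: 15, 26, 72, 144.
Linear molecule, 4 cuts → 5 fragments:
  1–15 → 15 bp
  16–26 → 11 bp
  27–72 → 46 bp
  73–144 → 72 bp
  145–160 → 16 bp
Sorted largest to smallest: 72, 46, 16, 15, 11 bp.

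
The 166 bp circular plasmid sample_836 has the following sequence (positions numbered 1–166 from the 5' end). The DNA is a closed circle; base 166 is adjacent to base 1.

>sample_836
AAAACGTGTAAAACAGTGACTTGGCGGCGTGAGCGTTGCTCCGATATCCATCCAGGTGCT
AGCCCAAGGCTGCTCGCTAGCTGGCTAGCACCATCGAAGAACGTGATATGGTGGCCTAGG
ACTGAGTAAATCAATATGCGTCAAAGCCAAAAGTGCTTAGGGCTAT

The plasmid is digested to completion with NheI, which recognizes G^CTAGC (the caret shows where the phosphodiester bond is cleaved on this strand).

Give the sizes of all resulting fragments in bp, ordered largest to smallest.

140, 18, 8 bp

NheI sites (GCTAGC) start at positions 58, 76, 84.
NheI cuts after the first base of each site, so after positions 58, 76, 84.
Circular molecule, 3 cuts → 3 fragments:
  59–76 → 18 bp
  77–84 → 8 bp
  85–166 then 1–58 → 82 + 58 = 140 bp
Sorted largest to smallest: 140, 18, 8 bp.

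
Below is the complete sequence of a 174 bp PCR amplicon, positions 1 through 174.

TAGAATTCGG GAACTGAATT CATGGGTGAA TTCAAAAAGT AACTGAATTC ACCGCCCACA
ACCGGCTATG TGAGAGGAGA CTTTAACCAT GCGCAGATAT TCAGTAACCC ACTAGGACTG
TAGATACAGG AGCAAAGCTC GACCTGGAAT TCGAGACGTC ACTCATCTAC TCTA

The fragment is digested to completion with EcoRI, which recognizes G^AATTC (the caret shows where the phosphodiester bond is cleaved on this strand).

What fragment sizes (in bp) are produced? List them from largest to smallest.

EcoRI sites (GAATTC) start at positions 3, 16, 28, 45, 147.
EcoRI cuts after the first base of each site, so after positions 3, 16, 28, 45, 147.
Linear molecule, 5 cuts → 6 fragments:
  1–3 → 3 bp
  4–16 → 13 bp
  17–28 → 12 bp
  29–45 → 17 bp
  46–147 → 102 bp
  148–174 → 27 bp
Sorted largest to smallest: 102, 27, 17, 13, 12, 3 bp.

102, 27, 17, 13, 12, 3 bp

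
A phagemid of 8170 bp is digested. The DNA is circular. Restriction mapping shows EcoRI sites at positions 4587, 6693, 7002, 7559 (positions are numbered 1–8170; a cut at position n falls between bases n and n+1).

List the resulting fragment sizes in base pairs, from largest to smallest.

Circular molecule, 4 cuts → 4 fragments:
  6693 − 4587 = 2106 bp
  7002 − 6693 = 309 bp
  7559 − 7002 = 557 bp
  wrap: 8170 − 7559 + 4587 = 5198 bp
Sorted largest to smallest: 5198, 2106, 557, 309 bp.

5198, 2106, 557, 309 bp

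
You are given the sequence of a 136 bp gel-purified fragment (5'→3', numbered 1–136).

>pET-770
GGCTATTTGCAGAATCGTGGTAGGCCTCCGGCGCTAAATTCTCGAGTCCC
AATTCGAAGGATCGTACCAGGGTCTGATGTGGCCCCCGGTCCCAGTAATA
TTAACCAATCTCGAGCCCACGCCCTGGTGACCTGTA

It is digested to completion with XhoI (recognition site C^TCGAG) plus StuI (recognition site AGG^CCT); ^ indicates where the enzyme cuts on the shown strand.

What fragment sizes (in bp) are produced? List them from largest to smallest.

XhoI sites (CTCGAG) start at positions 41, 110.
XhoI cuts after the first base of each site, so after positions 41, 110.
The StuI site (AGGCCT) starts at position 22.
StuI cuts after base 3 of each site, so after position 24.
Combined cut positions: 24, 41, 110.
Linear molecule, 3 cuts → 4 fragments:
  1–24 → 24 bp
  25–41 → 17 bp
  42–110 → 69 bp
  111–136 → 26 bp
Sorted largest to smallest: 69, 26, 24, 17 bp.

69, 26, 24, 17 bp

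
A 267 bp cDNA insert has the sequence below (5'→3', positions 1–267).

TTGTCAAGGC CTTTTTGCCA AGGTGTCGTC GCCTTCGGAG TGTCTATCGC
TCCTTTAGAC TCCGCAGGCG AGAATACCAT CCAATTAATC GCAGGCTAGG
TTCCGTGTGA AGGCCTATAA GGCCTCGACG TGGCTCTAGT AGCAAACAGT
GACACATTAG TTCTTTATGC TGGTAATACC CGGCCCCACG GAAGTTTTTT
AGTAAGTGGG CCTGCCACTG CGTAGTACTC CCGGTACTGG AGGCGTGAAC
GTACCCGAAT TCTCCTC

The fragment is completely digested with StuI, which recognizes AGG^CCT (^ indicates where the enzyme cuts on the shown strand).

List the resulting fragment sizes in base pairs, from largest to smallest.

StuI sites (AGGCCT) start at positions 7, 111, 120.
StuI cuts after base 3 of each site, so after positions 9, 113, 122.
Linear molecule, 3 cuts → 4 fragments:
  1–9 → 9 bp
  10–113 → 104 bp
  114–122 → 9 bp
  123–267 → 145 bp
Sorted largest to smallest: 145, 104, 9, 9 bp.

145, 104, 9, 9 bp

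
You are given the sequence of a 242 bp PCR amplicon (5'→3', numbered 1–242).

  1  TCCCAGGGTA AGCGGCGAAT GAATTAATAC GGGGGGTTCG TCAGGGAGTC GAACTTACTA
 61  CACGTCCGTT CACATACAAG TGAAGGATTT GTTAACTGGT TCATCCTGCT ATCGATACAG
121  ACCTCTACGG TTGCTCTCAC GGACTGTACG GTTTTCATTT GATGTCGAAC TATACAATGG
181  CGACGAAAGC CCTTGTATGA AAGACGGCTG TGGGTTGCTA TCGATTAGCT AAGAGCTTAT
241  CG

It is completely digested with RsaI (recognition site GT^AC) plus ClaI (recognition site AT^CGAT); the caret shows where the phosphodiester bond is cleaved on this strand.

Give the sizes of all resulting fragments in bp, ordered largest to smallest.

112, 74, 35, 21 bp

The RsaI site (GTAC) starts at position 146.
RsaI cuts after base 2 of each site, so after position 147.
ClaI sites (ATCGAT) start at positions 111, 220.
ClaI cuts after base 2 of each site, so after positions 112, 221.
Combined cut positions: 112, 147, 221.
Linear molecule, 3 cuts → 4 fragments:
  1–112 → 112 bp
  113–147 → 35 bp
  148–221 → 74 bp
  222–242 → 21 bp
Sorted largest to smallest: 112, 74, 35, 21 bp.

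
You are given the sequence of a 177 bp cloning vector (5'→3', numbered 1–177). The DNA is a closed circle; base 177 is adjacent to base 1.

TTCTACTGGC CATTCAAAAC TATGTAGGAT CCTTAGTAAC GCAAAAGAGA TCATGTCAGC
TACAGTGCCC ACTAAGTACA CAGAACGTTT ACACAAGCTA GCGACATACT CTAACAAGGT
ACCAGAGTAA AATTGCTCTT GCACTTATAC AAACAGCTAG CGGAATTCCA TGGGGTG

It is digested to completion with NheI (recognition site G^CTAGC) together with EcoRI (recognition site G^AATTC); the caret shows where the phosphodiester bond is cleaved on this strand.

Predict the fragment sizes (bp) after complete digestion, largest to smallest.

111, 59, 7 bp

NheI sites (GCTAGC) start at positions 97, 156.
NheI cuts after the first base of each site, so after positions 97, 156.
The EcoRI site (GAATTC) starts at position 163.
EcoRI cuts after the first base of each site, so after position 163.
Combined cut positions: 97, 156, 163.
Circular molecule, 3 cuts → 3 fragments:
  98–156 → 59 bp
  157–163 → 7 bp
  164–177 then 1–97 → 14 + 97 = 111 bp
Sorted largest to smallest: 111, 59, 7 bp.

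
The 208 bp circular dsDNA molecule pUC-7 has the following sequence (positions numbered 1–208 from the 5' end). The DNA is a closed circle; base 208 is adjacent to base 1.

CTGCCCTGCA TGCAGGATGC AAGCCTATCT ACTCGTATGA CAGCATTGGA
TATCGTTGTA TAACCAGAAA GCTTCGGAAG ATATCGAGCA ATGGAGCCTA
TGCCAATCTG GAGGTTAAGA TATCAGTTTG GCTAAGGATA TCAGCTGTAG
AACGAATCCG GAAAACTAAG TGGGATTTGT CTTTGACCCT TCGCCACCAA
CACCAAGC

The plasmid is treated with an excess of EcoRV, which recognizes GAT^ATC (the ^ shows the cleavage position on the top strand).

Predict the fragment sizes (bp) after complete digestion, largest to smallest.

120, 39, 31, 18 bp

EcoRV sites (GATATC) start at positions 49, 80, 119, 137.
EcoRV cuts after base 3 of each site, so after positions 51, 82, 121, 139.
Circular molecule, 4 cuts → 4 fragments:
  52–82 → 31 bp
  83–121 → 39 bp
  122–139 → 18 bp
  140–208 then 1–51 → 69 + 51 = 120 bp
Sorted largest to smallest: 120, 39, 31, 18 bp.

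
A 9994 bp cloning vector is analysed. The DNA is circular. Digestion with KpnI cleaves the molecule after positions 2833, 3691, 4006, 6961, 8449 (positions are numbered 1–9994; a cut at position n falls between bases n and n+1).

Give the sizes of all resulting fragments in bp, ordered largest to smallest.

4378, 2955, 1488, 858, 315 bp

Circular molecule, 5 cuts → 5 fragments:
  3691 − 2833 = 858 bp
  4006 − 3691 = 315 bp
  6961 − 4006 = 2955 bp
  8449 − 6961 = 1488 bp
  wrap: 9994 − 8449 + 2833 = 4378 bp
Sorted largest to smallest: 4378, 2955, 1488, 858, 315 bp.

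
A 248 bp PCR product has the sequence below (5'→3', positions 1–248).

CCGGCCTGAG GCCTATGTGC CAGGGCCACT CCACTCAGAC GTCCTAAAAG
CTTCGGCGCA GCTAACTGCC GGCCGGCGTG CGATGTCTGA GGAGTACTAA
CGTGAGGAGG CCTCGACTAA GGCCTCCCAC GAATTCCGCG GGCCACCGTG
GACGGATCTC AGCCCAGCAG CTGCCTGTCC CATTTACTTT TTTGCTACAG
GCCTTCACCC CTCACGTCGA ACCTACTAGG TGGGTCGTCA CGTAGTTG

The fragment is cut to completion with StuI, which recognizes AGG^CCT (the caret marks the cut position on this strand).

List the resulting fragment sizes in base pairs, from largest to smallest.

StuI sites (AGGCCT) start at positions 9, 108, 120, 199.
StuI cuts after base 3 of each site, so after positions 11, 110, 122, 201.
Linear molecule, 4 cuts → 5 fragments:
  1–11 → 11 bp
  12–110 → 99 bp
  111–122 → 12 bp
  123–201 → 79 bp
  202–248 → 47 bp
Sorted largest to smallest: 99, 79, 47, 12, 11 bp.

99, 79, 47, 12, 11 bp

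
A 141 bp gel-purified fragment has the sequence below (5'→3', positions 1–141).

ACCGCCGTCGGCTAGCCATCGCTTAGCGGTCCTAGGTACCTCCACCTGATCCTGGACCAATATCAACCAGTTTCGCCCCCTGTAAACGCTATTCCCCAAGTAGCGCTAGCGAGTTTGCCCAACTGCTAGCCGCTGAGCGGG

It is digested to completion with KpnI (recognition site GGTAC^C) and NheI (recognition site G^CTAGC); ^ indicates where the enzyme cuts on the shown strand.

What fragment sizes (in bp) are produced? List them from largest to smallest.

The KpnI site (GGTACC) starts at position 35.
KpnI cuts after base 5 of each site (before the last base), so after position 39.
NheI sites (GCTAGC) start at positions 11, 105, 125.
NheI cuts after the first base of each site, so after positions 11, 105, 125.
Combined cut positions: 11, 39, 105, 125.
Linear molecule, 4 cuts → 5 fragments:
  1–11 → 11 bp
  12–39 → 28 bp
  40–105 → 66 bp
  106–125 → 20 bp
  126–141 → 16 bp
Sorted largest to smallest: 66, 28, 20, 16, 11 bp.

66, 28, 20, 16, 11 bp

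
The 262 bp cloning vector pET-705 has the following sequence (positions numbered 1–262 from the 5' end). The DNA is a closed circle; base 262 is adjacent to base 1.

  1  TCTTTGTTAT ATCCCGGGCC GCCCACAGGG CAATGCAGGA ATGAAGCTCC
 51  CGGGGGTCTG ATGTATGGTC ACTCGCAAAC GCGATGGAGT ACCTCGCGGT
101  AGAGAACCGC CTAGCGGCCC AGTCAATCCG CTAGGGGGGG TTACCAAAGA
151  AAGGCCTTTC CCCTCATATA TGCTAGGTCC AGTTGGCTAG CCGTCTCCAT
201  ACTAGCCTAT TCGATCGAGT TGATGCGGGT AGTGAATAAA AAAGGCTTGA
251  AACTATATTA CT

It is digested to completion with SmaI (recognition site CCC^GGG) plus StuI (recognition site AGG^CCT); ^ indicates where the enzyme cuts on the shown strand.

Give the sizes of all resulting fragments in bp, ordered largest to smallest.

123, 103, 36 bp

SmaI sites (CCCGGG) start at positions 13, 49.
SmaI cuts after base 3 of each site, so after positions 15, 51.
The StuI site (AGGCCT) starts at position 152.
StuI cuts after base 3 of each site, so after position 154.
Combined cut positions: 15, 51, 154.
Circular molecule, 3 cuts → 3 fragments:
  16–51 → 36 bp
  52–154 → 103 bp
  155–262 then 1–15 → 108 + 15 = 123 bp
Sorted largest to smallest: 123, 103, 36 bp.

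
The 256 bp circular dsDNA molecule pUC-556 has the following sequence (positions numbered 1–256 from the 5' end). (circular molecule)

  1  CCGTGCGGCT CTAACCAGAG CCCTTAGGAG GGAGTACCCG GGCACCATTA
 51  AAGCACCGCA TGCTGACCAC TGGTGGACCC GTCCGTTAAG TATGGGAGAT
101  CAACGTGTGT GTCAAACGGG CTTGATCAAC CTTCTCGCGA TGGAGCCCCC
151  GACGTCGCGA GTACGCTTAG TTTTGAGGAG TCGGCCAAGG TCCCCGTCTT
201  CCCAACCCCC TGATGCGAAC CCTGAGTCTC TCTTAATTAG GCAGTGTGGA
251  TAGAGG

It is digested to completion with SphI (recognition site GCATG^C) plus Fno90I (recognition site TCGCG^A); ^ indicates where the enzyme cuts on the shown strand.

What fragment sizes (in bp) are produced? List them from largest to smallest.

159, 77, 20 bp

The SphI site (GCATGC) starts at position 58.
SphI cuts after base 5 of each site (before the last base), so after position 62.
Fno90I sites (TCGCGA) start at positions 135, 155.
Fno90I cuts after base 5 of each site (before the last base), so after positions 139, 159.
Combined cut positions: 62, 139, 159.
Circular molecule, 3 cuts → 3 fragments:
  63–139 → 77 bp
  140–159 → 20 bp
  160–256 then 1–62 → 97 + 62 = 159 bp
Sorted largest to smallest: 159, 77, 20 bp.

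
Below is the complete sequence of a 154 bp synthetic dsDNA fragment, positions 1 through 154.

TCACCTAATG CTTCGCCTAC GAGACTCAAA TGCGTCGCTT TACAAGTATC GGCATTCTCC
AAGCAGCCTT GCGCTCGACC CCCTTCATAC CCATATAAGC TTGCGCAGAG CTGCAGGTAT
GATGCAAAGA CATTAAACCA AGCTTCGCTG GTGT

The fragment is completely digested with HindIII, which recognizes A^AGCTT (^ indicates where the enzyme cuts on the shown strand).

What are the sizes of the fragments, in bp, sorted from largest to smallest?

HindIII sites (AAGCTT) start at positions 97, 140.
HindIII cuts after the first base of each site, so after positions 97, 140.
Linear molecule, 2 cuts → 3 fragments:
  1–97 → 97 bp
  98–140 → 43 bp
  141–154 → 14 bp
Sorted largest to smallest: 97, 43, 14 bp.

97, 43, 14 bp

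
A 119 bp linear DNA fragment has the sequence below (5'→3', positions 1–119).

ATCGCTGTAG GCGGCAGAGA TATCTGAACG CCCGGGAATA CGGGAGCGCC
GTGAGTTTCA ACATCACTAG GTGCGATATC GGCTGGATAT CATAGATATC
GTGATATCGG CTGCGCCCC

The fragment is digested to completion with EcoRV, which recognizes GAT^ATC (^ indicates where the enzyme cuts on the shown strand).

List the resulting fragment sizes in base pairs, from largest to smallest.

56, 21, 14, 11, 9, 8 bp

EcoRV sites (GATATC) start at positions 19, 75, 86, 95, 103.
EcoRV cuts after base 3 of each site, so after positions 21, 77, 88, 97, 105.
Linear molecule, 5 cuts → 6 fragments:
  1–21 → 21 bp
  22–77 → 56 bp
  78–88 → 11 bp
  89–97 → 9 bp
  98–105 → 8 bp
  106–119 → 14 bp
Sorted largest to smallest: 56, 21, 14, 11, 9, 8 bp.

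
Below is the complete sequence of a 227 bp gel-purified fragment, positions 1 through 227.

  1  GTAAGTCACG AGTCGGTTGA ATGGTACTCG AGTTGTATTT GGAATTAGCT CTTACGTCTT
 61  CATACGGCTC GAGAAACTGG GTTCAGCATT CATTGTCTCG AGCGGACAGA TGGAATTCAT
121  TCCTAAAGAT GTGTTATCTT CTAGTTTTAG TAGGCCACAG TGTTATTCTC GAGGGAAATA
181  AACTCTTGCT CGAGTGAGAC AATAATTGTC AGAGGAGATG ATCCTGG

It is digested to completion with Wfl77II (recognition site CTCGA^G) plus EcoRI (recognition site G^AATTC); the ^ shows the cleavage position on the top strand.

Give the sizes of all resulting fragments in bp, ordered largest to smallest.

Wfl77II sites (CTCGAG) start at positions 27, 68, 97, 168, 189.
Wfl77II cuts after base 5 of each site (before the last base), so after positions 31, 72, 101, 172, 193.
The EcoRI site (GAATTC) starts at position 113.
EcoRI cuts after the first base of each site, so after position 113.
Combined cut positions: 31, 72, 101, 113, 172, 193.
Linear molecule, 6 cuts → 7 fragments:
  1–31 → 31 bp
  32–72 → 41 bp
  73–101 → 29 bp
  102–113 → 12 bp
  114–172 → 59 bp
  173–193 → 21 bp
  194–227 → 34 bp
Sorted largest to smallest: 59, 41, 34, 31, 29, 21, 12 bp.

59, 41, 34, 31, 29, 21, 12 bp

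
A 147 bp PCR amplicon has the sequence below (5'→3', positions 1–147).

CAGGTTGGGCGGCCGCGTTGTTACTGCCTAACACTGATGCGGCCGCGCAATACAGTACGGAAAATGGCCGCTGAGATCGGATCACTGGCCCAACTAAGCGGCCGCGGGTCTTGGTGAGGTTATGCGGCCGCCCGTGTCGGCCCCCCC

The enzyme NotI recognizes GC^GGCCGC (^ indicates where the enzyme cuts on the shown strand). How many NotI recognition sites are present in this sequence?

4

GCGGCCGC occurs starting at positions 9, 39, 98, 124.
NotI cuts at 4 sites.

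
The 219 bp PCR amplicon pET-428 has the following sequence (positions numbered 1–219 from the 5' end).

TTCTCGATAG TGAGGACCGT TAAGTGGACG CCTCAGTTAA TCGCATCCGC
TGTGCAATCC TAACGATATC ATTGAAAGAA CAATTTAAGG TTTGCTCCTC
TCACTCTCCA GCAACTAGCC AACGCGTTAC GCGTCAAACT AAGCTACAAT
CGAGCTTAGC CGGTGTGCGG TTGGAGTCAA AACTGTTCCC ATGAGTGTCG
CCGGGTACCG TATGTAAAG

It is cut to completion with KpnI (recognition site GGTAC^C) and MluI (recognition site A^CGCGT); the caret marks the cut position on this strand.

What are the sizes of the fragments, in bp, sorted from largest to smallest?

The KpnI site (GGTACC) starts at position 204.
KpnI cuts after base 5 of each site (before the last base), so after position 208.
MluI sites (ACGCGT) start at positions 122, 129.
MluI cuts after the first base of each site, so after positions 122, 129.
Combined cut positions: 122, 129, 208.
Linear molecule, 3 cuts → 4 fragments:
  1–122 → 122 bp
  123–129 → 7 bp
  130–208 → 79 bp
  209–219 → 11 bp
Sorted largest to smallest: 122, 79, 11, 7 bp.

122, 79, 11, 7 bp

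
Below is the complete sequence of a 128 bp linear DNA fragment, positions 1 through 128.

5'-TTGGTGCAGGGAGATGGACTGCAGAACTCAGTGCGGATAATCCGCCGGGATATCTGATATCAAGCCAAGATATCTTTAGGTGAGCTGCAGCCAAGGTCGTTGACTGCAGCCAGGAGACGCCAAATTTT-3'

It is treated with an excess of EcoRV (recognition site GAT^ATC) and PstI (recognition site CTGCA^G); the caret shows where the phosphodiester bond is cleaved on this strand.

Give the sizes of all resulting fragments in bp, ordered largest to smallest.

28, 23, 20, 19, 18, 13, 7 bp

EcoRV sites (GATATC) start at positions 49, 56, 69.
EcoRV cuts after base 3 of each site, so after positions 51, 58, 71.
PstI sites (CTGCAG) start at positions 19, 85, 104.
PstI cuts after base 5 of each site (before the last base), so after positions 23, 89, 108.
Combined cut positions: 23, 51, 58, 71, 89, 108.
Linear molecule, 6 cuts → 7 fragments:
  1–23 → 23 bp
  24–51 → 28 bp
  52–58 → 7 bp
  59–71 → 13 bp
  72–89 → 18 bp
  90–108 → 19 bp
  109–128 → 20 bp
Sorted largest to smallest: 28, 23, 20, 19, 18, 13, 7 bp.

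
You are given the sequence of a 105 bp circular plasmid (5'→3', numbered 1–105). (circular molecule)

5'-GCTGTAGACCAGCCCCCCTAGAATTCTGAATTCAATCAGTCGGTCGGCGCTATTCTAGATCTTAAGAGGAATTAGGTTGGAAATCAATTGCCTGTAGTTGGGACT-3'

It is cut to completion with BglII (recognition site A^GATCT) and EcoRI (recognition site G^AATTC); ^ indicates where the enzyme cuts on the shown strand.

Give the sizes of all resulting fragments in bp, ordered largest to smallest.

The BglII site (AGATCT) starts at position 57.
BglII cuts after the first base of each site, so after position 57.
EcoRI sites (GAATTC) start at positions 21, 28.
EcoRI cuts after the first base of each site, so after positions 21, 28.
Combined cut positions: 21, 28, 57.
Circular molecule, 3 cuts → 3 fragments:
  22–28 → 7 bp
  29–57 → 29 bp
  58–105 then 1–21 → 48 + 21 = 69 bp
Sorted largest to smallest: 69, 29, 7 bp.

69, 29, 7 bp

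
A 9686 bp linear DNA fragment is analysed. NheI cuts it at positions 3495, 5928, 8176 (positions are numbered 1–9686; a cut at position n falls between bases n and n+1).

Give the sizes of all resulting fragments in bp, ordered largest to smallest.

Linear molecule, 3 cuts → 4 fragments:
  3495 − 0 = 3495 bp
  5928 − 3495 = 2433 bp
  8176 − 5928 = 2248 bp
  9686 − 8176 = 1510 bp
Sorted largest to smallest: 3495, 2433, 2248, 1510 bp.

3495, 2433, 2248, 1510 bp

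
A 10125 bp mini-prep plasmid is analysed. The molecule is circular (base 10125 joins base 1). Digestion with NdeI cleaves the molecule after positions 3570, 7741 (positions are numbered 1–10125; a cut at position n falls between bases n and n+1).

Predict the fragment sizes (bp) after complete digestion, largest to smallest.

5954, 4171 bp

Circular molecule, 2 cuts → 2 fragments:
  7741 − 3570 = 4171 bp
  wrap: 10125 − 7741 + 3570 = 5954 bp
Sorted largest to smallest: 5954, 4171 bp.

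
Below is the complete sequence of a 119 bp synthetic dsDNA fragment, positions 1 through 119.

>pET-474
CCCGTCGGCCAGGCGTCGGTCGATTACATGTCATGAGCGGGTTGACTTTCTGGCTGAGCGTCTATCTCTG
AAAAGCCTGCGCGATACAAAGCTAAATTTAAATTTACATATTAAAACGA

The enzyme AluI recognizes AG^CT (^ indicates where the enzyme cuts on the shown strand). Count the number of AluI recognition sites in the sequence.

AGCT occurs starting at position 90.
AluI cuts at 1 site.

1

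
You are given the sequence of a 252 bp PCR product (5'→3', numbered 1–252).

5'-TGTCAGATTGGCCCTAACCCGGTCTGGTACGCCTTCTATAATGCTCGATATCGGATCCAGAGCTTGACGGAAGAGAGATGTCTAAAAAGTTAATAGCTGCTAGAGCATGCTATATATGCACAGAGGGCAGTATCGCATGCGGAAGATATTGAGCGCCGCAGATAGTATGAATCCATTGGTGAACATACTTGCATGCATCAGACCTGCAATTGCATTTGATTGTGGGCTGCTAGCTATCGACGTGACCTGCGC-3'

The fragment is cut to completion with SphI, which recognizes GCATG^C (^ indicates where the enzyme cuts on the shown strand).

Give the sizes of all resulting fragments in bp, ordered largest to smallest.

SphI sites (GCATGC) start at positions 105, 135, 191.
SphI cuts after base 5 of each site (before the last base), so after positions 109, 139, 195.
Linear molecule, 3 cuts → 4 fragments:
  1–109 → 109 bp
  110–139 → 30 bp
  140–195 → 56 bp
  196–252 → 57 bp
Sorted largest to smallest: 109, 57, 56, 30 bp.

109, 57, 56, 30 bp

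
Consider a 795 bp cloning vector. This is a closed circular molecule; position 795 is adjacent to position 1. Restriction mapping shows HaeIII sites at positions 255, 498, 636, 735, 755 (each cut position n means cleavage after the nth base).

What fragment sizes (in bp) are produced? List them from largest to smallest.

Circular molecule, 5 cuts → 5 fragments:
  498 − 255 = 243 bp
  636 − 498 = 138 bp
  735 − 636 = 99 bp
  755 − 735 = 20 bp
  wrap: 795 − 755 + 255 = 295 bp
Sorted largest to smallest: 295, 243, 138, 99, 20 bp.

295, 243, 138, 99, 20 bp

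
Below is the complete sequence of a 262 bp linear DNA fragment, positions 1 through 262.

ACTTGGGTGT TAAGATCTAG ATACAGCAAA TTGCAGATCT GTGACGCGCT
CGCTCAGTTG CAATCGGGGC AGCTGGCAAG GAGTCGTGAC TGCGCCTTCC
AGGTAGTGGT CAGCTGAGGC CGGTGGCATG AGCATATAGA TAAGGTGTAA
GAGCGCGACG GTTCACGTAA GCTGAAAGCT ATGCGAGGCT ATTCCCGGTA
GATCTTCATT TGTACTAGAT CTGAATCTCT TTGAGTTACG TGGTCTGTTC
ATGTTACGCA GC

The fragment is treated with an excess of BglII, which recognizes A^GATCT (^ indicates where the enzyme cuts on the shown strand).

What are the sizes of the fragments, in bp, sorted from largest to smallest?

165, 45, 22, 17, 13 bp

BglII sites (AGATCT) start at positions 13, 35, 200, 217.
BglII cuts after the first base of each site, so after positions 13, 35, 200, 217.
Linear molecule, 4 cuts → 5 fragments:
  1–13 → 13 bp
  14–35 → 22 bp
  36–200 → 165 bp
  201–217 → 17 bp
  218–262 → 45 bp
Sorted largest to smallest: 165, 45, 22, 17, 13 bp.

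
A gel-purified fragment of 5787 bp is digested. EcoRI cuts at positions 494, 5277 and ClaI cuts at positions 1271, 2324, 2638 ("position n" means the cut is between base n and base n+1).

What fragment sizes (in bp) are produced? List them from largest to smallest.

Combined cut positions (sorted): 494, 1271, 2324, 2638, 5277.
Linear molecule, 5 cuts → 6 fragments:
  494 − 0 = 494 bp
  1271 − 494 = 777 bp
  2324 − 1271 = 1053 bp
  2638 − 2324 = 314 bp
  5277 − 2638 = 2639 bp
  5787 − 5277 = 510 bp
Sorted largest to smallest: 2639, 1053, 777, 510, 494, 314 bp.

2639, 1053, 777, 510, 494, 314 bp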